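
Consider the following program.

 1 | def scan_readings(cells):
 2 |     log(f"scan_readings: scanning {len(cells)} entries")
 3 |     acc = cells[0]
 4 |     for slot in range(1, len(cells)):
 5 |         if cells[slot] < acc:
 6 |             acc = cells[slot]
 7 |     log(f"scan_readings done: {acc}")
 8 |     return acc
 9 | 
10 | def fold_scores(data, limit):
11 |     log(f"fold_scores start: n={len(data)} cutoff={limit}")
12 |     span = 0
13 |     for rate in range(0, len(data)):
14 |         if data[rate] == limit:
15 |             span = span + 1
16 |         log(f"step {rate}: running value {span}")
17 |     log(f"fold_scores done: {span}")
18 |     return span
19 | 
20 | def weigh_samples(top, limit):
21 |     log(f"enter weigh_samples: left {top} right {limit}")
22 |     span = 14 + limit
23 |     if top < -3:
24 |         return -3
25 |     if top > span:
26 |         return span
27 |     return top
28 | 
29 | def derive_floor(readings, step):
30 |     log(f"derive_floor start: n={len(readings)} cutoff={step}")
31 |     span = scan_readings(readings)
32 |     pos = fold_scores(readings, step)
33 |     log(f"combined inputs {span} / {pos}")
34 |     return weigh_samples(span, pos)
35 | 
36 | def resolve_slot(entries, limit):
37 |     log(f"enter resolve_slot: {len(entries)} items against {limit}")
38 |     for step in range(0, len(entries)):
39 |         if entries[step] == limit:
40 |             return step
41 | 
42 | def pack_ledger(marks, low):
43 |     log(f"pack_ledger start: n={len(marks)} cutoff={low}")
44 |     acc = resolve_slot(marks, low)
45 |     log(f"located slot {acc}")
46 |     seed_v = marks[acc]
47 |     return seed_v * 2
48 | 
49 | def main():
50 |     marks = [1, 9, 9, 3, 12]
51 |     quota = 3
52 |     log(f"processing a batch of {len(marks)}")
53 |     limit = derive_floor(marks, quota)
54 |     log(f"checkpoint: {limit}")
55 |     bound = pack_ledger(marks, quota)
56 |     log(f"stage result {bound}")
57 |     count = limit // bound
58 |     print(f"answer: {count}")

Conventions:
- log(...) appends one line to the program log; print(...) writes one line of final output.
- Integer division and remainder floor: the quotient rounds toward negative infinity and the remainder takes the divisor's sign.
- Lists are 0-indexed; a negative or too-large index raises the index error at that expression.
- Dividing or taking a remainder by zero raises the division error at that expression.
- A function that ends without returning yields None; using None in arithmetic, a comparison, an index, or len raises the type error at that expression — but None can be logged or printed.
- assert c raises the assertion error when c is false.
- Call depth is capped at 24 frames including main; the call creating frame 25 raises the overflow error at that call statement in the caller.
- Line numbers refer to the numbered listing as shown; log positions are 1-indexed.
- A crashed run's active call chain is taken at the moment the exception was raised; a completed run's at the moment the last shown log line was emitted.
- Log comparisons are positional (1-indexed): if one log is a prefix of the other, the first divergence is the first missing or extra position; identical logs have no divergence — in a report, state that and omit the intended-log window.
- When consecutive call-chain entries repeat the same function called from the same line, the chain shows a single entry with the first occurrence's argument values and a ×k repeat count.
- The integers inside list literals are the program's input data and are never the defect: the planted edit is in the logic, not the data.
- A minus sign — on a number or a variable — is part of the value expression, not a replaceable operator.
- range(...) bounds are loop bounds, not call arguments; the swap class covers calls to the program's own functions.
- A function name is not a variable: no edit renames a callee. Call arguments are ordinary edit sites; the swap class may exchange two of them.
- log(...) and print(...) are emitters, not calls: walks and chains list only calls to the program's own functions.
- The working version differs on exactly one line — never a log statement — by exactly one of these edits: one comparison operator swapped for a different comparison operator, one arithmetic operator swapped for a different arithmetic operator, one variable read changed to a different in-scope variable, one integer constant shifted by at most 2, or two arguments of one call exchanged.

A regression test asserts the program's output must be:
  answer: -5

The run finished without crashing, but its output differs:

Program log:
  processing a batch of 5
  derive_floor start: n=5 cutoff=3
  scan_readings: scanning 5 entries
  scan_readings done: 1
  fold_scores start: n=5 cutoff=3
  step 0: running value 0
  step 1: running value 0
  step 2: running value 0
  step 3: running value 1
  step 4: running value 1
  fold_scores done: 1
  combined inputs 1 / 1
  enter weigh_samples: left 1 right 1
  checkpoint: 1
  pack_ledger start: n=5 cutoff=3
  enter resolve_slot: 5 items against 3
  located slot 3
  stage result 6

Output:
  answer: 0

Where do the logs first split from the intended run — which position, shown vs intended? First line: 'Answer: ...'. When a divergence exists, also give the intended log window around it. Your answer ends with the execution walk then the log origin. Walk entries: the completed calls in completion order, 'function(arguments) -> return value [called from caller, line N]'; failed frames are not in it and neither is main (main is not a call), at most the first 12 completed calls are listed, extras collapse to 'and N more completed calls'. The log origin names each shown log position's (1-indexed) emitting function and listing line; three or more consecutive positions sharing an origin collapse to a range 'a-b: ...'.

Answer: none (the log streams are identical).
Execution walk:
  scan_readings([1, 9, 9, 3, 12]) -> 1  [called from derive_floor, line 31]
  fold_scores([1, 9, 9, 3, 12], 3) -> 1  [called from derive_floor, line 32]
  weigh_samples(1, 1) -> 1  [called from derive_floor, line 34]
  derive_floor([1, 9, 9, 3, 12], 3) -> 1  [called from main, line 53]
  resolve_slot([1, 9, 9, 3, 12], 3) -> 3  [called from pack_ledger, line 44]
  pack_ledger([1, 9, 9, 3, 12], 3) -> 6  [called from main, line 55]
Log line origins:
  1: emitted by main (line 52)
  2: emitted by derive_floor (line 30)
  3: emitted by scan_readings (line 2)
  4: emitted by scan_readings (line 7)
  5: emitted by fold_scores (line 11)
  6-10: emitted by fold_scores (line 16)
  11: emitted by fold_scores (line 17)
  12: emitted by derive_floor (line 33)
  13: emitted by weigh_samples (line 21)
  14: emitted by main (line 54)
  15: emitted by pack_ledger (line 43)
  16: emitted by resolve_slot (line 37)
  17: emitted by pack_ledger (line 45)
  18: emitted by main (line 56)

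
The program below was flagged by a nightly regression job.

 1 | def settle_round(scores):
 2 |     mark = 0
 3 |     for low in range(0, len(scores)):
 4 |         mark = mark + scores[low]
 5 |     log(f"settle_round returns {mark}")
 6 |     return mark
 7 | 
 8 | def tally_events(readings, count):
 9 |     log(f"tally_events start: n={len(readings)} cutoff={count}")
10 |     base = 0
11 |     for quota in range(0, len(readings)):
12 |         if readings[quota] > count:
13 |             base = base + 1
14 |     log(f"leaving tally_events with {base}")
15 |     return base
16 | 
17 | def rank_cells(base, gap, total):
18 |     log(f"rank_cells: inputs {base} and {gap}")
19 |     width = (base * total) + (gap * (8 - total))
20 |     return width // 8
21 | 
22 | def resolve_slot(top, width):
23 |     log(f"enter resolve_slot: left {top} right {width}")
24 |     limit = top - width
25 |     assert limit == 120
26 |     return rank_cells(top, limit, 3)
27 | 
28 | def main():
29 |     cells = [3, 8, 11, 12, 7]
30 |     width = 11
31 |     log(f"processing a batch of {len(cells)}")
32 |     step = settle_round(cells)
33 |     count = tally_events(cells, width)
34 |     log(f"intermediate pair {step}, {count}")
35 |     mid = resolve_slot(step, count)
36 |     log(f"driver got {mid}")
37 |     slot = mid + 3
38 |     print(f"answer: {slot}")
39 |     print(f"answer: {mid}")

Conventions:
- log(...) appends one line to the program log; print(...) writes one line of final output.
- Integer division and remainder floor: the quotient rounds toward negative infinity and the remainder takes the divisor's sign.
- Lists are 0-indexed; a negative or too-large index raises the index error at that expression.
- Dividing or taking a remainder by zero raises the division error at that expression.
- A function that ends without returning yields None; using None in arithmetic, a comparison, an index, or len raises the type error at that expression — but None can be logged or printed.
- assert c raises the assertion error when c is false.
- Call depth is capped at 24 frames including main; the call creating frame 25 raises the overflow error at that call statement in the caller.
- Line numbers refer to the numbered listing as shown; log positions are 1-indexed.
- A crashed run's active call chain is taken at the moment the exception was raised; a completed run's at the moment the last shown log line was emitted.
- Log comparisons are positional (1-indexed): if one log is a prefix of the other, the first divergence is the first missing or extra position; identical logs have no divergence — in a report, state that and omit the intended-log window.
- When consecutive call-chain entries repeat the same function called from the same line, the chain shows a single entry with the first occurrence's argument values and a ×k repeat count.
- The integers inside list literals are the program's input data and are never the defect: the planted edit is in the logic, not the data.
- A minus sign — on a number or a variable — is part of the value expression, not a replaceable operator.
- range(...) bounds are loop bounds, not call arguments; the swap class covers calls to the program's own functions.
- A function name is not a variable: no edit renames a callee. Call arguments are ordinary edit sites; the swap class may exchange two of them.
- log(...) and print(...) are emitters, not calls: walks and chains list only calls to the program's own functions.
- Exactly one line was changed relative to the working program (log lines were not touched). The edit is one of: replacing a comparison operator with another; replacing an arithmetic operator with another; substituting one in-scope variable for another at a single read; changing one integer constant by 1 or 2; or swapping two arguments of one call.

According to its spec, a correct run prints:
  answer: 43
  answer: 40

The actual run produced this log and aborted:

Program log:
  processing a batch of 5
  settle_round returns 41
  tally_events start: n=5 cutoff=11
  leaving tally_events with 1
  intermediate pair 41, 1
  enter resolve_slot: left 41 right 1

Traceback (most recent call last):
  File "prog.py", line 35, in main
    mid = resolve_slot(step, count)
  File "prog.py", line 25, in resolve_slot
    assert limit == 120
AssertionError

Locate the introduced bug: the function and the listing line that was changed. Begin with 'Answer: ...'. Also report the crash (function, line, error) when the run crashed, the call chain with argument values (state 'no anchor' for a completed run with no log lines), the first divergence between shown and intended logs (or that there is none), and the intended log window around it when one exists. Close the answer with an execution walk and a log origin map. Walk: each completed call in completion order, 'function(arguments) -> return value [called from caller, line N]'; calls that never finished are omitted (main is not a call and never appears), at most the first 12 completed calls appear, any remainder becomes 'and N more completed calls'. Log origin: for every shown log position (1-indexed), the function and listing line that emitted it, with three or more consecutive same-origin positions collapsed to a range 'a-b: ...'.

Answer: the defect is in resolve_slot at line 25.
Key observation: The shown log is a 6-line prefix of the intended one, whose next entry is 'rank_cells: inputs 41 and 40'.
Crash: resolve_slot, line 25, AssertionError.
Call chain: main -> resolve_slot(41, 1) (called at line 35).
First divergence: position 7; the shown log stops at 6 lines while the working version next logs 'rank_cells: inputs 41 and 40'.
Intended log window:
  5: intermediate pair 41, 1
  6: enter resolve_slot: left 41 right 1
  7: rank_cells: inputs 41 and 40
  8: driver got 40
Execution walk:
  settle_round([3, 8, 11, 12, 7]) -> 41  [called from main, line 32]
  tally_events([3, 8, 11, 12, 7], 11) -> 1  [called from main, line 33]
Log origins:
  1: logged in main at line 31
  2: logged in settle_round at line 5
  3: logged in tally_events at line 9
  4: logged in tally_events at line 14
  5: logged in main at line 34
  6: logged in resolve_slot at line 23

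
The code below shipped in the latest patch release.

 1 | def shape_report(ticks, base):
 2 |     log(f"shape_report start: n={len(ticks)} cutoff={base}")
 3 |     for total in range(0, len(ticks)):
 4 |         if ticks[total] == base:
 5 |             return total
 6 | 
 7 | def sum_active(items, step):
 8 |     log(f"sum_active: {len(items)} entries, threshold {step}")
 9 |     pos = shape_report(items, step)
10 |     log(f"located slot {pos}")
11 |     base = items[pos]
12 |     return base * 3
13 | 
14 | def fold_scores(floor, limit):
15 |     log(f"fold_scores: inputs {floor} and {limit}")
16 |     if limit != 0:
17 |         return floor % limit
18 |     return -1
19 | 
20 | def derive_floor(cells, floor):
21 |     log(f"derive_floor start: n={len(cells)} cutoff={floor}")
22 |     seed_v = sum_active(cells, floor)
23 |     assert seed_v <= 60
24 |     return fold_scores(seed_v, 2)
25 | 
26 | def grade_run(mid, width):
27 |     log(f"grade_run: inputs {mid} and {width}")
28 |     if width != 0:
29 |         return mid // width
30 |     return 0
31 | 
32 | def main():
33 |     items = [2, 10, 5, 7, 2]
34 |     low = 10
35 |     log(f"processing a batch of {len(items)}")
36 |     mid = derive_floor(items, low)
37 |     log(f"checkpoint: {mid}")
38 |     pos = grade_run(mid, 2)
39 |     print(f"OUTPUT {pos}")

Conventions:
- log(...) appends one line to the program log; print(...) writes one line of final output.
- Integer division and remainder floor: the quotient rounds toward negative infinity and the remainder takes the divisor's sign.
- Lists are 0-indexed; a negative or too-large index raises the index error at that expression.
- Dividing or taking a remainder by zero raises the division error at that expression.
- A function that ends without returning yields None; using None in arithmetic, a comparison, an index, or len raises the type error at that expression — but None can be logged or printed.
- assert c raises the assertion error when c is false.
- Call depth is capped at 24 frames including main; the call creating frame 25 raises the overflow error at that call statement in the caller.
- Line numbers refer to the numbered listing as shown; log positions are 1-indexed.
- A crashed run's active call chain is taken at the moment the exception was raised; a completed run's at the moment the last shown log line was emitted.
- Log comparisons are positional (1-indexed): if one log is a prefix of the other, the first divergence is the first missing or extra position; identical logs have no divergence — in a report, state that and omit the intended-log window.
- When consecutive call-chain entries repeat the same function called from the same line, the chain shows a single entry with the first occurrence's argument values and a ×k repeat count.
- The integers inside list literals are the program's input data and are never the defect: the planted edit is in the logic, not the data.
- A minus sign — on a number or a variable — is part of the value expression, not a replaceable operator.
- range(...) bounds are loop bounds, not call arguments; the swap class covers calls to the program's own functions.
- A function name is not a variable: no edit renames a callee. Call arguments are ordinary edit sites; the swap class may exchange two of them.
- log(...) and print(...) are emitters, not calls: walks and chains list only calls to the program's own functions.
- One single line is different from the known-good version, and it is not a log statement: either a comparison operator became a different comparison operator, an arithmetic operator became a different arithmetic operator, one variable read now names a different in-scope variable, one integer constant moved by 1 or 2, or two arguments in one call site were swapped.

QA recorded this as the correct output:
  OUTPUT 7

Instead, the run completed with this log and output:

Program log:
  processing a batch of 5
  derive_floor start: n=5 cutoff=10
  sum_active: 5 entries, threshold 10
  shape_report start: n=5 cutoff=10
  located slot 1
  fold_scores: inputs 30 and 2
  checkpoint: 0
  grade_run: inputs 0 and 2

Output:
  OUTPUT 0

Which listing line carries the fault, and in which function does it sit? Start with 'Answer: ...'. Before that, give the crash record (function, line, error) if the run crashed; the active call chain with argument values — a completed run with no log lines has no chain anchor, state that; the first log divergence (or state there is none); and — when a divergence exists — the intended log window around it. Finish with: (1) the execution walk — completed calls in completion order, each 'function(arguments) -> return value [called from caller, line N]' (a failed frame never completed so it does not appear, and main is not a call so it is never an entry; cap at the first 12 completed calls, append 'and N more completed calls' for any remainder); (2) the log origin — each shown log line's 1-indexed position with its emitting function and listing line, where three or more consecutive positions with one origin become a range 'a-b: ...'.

Answer: the defect is in fold_scores at line 17.
The tell: The log first diverges at position 7: the faulty run prints 'checkpoint: 0' where the working version prints 'checkpoint: 15'.
Call chain: main -> grade_run(0, 2) (called at line 38).
First divergence: position 7 — shown 'checkpoint: 0', intended 'checkpoint: 15'.
Intended log window:
  5: located slot 1
  6: fold_scores: inputs 30 and 2
  7: checkpoint: 15
  8: grade_run: inputs 15 and 2
Execution walk:
  shape_report([2, 10, 5, 7, 2], 10) -> 1  [called from sum_active, line 9]
  sum_active([2, 10, 5, 7, 2], 10) -> 30  [called from derive_floor, line 22]
  fold_scores(30, 2) -> 0  [called from derive_floor, line 24]
  derive_floor([2, 10, 5, 7, 2], 10) -> 0  [called from main, line 36]
  grade_run(0, 2) -> 0  [called from main, line 38]
Log line origins:
  1: from main, line 35
  2: from derive_floor, line 21
  3: from sum_active, line 8
  4: from shape_report, line 2
  5: from sum_active, line 10
  6: from fold_scores, line 15
  7: from main, line 37
  8: from grade_run, line 27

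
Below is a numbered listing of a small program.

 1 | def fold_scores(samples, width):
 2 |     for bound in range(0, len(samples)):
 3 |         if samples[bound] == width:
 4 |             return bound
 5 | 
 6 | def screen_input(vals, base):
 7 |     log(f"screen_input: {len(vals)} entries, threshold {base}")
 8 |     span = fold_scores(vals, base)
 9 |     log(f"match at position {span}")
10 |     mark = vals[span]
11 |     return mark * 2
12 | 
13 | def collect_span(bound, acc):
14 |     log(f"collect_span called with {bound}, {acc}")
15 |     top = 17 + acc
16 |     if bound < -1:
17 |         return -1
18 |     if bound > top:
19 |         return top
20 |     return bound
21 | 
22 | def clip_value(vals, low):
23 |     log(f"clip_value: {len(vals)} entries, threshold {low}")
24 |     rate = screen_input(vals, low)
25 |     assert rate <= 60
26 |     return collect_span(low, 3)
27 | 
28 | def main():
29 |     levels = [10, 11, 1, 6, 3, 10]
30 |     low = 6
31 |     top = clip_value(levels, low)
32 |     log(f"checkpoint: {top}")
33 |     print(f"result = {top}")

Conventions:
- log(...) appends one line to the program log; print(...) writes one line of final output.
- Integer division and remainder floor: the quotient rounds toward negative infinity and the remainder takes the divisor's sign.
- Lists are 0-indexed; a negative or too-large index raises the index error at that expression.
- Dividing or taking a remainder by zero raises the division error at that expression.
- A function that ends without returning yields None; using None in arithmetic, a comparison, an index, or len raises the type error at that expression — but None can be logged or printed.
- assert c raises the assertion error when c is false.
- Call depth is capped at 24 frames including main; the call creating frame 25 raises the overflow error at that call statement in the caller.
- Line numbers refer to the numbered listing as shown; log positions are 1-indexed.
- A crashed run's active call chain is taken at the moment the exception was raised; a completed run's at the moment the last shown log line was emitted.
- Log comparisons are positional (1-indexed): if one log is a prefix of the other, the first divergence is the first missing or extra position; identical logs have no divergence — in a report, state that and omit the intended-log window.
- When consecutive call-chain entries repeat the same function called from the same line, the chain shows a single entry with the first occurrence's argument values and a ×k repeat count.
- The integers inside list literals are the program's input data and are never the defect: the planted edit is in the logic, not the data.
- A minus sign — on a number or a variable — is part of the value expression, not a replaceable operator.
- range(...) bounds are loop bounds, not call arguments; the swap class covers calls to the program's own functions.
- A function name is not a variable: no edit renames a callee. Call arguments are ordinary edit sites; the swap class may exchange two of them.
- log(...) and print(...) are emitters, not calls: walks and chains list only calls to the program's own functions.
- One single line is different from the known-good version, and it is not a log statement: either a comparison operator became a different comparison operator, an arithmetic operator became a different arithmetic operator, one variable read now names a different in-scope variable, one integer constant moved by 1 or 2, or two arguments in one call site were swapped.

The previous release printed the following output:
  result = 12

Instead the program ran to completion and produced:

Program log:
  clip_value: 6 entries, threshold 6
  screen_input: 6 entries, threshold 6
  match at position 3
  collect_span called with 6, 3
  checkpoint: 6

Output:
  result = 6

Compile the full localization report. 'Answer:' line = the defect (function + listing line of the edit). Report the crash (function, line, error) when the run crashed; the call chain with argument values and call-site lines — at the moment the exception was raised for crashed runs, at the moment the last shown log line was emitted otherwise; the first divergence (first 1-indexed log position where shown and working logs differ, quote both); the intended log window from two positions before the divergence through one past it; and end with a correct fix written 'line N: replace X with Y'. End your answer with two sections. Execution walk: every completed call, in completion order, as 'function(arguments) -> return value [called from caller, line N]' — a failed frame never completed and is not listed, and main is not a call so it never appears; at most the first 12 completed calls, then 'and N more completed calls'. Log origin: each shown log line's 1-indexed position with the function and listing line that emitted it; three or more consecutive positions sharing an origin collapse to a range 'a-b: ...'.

Answer: the defect is in clip_value at line 26.
Key observation: The earliest visible damage is log position 4 — 'collect_span called with 6, 3' rather than the intended 'collect_span called with 12, 3'.
Call chain: main.
First divergence: position 4 — the shown line 'collect_span called with 6, 3' should read 'collect_span called with 12, 3'.
Intended log window:
  2: screen_input: 6 entries, threshold 6
  3: match at position 3
  4: collect_span called with 12, 3
  5: checkpoint: 12
Execution walk:
  fold_scores([10, 11, 1, 6, 3, 10], 6) -> 3  [called from screen_input, line 8]
  screen_input([10, 11, 1, 6, 3, 10], 6) -> 12  [called from clip_value, line 24]
  collect_span(6, 3) -> 6  [called from clip_value, line 26]
  clip_value([10, 11, 1, 6, 3, 10], 6) -> 6  [called from main, line 31]
Log origin:
  1: logged in clip_value at line 23
  2: logged in screen_input at line 7
  3: logged in screen_input at line 9
  4: logged in collect_span at line 14
  5: logged in main at line 32
A correct fix: line 26: replace `low` with `rate`.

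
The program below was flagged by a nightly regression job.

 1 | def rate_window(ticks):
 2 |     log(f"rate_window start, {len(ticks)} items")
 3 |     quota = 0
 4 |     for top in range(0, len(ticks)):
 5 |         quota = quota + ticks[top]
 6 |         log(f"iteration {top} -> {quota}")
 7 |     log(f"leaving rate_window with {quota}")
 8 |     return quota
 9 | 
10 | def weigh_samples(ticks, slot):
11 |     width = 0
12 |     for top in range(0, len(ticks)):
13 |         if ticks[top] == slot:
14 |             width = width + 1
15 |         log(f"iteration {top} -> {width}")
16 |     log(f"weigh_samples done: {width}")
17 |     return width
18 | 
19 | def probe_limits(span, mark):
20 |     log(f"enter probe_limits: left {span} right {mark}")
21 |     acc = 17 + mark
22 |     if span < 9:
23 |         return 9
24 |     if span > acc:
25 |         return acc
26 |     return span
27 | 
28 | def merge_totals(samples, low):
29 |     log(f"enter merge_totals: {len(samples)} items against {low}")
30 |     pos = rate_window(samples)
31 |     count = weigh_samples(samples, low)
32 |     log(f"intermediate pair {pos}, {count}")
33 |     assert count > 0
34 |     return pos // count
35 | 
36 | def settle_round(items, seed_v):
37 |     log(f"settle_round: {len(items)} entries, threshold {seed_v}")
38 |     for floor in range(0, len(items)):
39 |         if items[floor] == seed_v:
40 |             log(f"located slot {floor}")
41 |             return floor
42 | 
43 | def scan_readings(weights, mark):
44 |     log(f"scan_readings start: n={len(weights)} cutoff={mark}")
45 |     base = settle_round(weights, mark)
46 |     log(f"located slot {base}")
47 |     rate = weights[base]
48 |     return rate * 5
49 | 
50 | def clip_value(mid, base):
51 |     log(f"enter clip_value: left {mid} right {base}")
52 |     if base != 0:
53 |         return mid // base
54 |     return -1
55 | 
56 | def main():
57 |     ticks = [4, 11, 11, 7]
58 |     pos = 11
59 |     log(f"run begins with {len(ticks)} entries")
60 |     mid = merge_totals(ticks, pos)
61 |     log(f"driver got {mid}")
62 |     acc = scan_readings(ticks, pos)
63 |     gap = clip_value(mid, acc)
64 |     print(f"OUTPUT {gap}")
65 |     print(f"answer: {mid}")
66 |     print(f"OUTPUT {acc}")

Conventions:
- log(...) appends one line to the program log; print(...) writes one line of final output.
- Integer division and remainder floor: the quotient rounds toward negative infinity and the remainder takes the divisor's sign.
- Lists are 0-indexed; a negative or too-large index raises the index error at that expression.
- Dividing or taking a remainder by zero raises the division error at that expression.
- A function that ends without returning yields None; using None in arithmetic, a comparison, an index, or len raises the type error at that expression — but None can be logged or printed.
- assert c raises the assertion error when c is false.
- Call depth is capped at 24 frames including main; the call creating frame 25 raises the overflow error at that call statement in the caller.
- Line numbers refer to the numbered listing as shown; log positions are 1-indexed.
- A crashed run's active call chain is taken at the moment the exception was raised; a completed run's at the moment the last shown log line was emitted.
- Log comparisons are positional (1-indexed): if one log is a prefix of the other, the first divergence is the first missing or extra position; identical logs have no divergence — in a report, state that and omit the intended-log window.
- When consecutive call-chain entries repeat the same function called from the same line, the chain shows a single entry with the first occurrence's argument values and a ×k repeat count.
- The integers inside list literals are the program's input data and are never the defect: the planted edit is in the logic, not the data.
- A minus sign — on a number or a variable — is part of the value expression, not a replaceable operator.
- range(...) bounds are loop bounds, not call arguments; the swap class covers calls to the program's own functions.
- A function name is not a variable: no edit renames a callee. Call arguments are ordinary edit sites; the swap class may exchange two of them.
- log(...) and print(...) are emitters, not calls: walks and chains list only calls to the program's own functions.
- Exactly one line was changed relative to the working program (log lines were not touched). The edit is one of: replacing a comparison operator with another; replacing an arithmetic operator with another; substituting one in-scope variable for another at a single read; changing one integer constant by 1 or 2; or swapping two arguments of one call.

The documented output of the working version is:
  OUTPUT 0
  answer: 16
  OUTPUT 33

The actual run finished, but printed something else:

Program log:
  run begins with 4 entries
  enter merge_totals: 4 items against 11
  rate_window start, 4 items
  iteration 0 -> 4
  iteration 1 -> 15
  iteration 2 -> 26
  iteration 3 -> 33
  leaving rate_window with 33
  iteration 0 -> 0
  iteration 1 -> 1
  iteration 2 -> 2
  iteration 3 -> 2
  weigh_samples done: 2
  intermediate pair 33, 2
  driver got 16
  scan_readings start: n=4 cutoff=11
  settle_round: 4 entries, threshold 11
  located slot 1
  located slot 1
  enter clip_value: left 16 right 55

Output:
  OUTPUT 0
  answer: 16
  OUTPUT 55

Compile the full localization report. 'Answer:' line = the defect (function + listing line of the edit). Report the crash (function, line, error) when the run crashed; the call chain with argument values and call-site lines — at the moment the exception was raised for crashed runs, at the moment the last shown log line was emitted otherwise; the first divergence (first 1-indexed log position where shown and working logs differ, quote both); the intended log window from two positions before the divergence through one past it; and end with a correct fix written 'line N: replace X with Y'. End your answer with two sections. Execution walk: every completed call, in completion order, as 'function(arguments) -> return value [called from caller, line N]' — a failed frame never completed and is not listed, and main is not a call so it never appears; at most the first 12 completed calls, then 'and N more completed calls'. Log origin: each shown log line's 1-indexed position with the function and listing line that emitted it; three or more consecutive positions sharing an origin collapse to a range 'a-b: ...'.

Answer: the defect is in scan_readings at line 48.
Key fact: At log position 20 the runs split — shown 'enter clip_value: left 16 right 55', but the working version logs 'enter clip_value: left 16 right 33'.
Call chain: main -> clip_value(16, 55) (called at line 63).
First divergence: position 20 — shown 'enter clip_value: left 16 right 55', intended 'enter clip_value: left 16 right 33'.
Intended log window:
  18: located slot 1
  19: located slot 1
  20: enter clip_value: left 16 right 33
Execution walk:
  rate_window([4, 11, 11, 7]) -> 33  [called from merge_totals, line 30]
  weigh_samples([4, 11, 11, 7], 11) -> 2  [called from merge_totals, line 31]
  merge_totals([4, 11, 11, 7], 11) -> 16  [called from main, line 60]
  settle_round([4, 11, 11, 7], 11) -> 1  [called from scan_readings, line 45]
  scan_readings([4, 11, 11, 7], 11) -> 55  [called from main, line 62]
  clip_value(16, 55) -> 0  [called from main, line 63]
Log origins:
  1 — main, line 59
  2 — merge_totals, line 29
  3 — rate_window, line 2
  4-7 — rate_window, line 6
  8 — rate_window, line 7
  9-12 — weigh_samples, line 15
  13 — weigh_samples, line 16
  14 — merge_totals, line 32
  15 — main, line 61
  16 — scan_readings, line 44
  17 — settle_round, line 37
  18 — settle_round, line 40
  19 — scan_readings, line 46
  20 — clip_value, line 51
A correct fix: line 48: replace `5` with `3`.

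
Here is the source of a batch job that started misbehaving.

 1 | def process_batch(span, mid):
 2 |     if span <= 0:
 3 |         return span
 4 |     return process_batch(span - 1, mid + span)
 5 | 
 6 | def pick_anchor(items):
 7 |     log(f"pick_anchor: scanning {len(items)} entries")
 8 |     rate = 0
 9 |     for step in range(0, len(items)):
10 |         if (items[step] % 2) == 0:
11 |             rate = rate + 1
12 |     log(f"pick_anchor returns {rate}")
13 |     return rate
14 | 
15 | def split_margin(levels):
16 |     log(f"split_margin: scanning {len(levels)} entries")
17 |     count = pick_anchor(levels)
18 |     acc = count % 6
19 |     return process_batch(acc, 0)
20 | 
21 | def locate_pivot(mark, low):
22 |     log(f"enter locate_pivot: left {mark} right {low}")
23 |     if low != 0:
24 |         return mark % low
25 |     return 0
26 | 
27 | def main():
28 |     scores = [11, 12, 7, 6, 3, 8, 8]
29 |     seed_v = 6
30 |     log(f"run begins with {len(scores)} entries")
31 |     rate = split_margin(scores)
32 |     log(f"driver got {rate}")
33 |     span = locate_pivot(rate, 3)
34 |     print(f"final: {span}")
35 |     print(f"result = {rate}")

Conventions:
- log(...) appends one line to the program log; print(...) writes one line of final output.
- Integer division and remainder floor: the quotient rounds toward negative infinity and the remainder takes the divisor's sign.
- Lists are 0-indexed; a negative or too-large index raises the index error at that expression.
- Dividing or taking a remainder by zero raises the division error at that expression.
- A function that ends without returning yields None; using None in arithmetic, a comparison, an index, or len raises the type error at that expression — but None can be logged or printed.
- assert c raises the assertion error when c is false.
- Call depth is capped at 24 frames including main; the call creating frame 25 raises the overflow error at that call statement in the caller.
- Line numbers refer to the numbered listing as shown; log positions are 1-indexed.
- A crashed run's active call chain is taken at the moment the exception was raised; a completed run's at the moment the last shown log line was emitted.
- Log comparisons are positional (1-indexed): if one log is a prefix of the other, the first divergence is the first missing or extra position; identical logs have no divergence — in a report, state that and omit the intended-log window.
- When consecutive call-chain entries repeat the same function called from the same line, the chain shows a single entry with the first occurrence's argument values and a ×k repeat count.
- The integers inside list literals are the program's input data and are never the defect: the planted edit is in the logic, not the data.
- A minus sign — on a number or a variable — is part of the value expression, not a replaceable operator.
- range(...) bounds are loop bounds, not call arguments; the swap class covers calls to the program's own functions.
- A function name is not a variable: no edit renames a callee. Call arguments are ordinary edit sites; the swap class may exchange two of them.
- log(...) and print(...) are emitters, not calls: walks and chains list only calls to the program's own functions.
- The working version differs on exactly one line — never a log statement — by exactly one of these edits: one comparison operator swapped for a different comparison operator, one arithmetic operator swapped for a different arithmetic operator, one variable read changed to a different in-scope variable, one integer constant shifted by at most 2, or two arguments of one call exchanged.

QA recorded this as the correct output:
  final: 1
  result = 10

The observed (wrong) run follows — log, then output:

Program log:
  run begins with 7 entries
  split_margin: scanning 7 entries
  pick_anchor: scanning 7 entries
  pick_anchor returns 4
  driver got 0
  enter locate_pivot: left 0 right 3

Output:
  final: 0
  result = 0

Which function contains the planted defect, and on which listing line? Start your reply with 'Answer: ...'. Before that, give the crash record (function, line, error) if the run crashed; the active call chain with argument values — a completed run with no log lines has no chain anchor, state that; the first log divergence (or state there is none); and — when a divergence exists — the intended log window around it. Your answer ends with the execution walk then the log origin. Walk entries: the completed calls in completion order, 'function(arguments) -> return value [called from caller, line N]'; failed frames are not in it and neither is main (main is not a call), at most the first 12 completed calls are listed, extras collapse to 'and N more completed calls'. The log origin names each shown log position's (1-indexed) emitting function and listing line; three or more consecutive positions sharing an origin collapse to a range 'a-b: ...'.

Answer: the defect is in process_batch at line 3.
Key observation: The earliest visible damage is log position 5 — 'driver got 0' rather than the intended 'driver got 10'.
Call chain: main -> locate_pivot(0, 3) (called at line 33).
First divergence: at position 5 the run shows 'driver got 0' where the working version logs 'driver got 10'.
Intended log window:
  3: pick_anchor: scanning 7 entries
  4: pick_anchor returns 4
  5: driver got 10
  6: enter locate_pivot: left 10 right 3
Execution walk:
  pick_anchor([11, 12, 7, 6, 3, 8, 8]) -> 4  [called from split_margin, line 17]
  process_batch(0, 10) -> 0  [called from process_batch, line 4]
  process_batch(1, 9) -> 0  [called from process_batch, line 4]
  process_batch(2, 7) -> 0  [called from process_batch, line 4]
  process_batch(3, 4) -> 0  [called from process_batch, line 4]
  process_batch(4, 0) -> 0  [called from split_margin, line 19]
  split_margin([11, 12, 7, 6, 3, 8, 8]) -> 0  [called from main, line 31]
  locate_pivot(0, 3) -> 0  [called from main, line 33]
Log origins:
  1: from main, line 30
  2: from split_margin, line 16
  3: from pick_anchor, line 7
  4: from pick_anchor, line 12
  5: from main, line 32
  6: from locate_pivot, line 22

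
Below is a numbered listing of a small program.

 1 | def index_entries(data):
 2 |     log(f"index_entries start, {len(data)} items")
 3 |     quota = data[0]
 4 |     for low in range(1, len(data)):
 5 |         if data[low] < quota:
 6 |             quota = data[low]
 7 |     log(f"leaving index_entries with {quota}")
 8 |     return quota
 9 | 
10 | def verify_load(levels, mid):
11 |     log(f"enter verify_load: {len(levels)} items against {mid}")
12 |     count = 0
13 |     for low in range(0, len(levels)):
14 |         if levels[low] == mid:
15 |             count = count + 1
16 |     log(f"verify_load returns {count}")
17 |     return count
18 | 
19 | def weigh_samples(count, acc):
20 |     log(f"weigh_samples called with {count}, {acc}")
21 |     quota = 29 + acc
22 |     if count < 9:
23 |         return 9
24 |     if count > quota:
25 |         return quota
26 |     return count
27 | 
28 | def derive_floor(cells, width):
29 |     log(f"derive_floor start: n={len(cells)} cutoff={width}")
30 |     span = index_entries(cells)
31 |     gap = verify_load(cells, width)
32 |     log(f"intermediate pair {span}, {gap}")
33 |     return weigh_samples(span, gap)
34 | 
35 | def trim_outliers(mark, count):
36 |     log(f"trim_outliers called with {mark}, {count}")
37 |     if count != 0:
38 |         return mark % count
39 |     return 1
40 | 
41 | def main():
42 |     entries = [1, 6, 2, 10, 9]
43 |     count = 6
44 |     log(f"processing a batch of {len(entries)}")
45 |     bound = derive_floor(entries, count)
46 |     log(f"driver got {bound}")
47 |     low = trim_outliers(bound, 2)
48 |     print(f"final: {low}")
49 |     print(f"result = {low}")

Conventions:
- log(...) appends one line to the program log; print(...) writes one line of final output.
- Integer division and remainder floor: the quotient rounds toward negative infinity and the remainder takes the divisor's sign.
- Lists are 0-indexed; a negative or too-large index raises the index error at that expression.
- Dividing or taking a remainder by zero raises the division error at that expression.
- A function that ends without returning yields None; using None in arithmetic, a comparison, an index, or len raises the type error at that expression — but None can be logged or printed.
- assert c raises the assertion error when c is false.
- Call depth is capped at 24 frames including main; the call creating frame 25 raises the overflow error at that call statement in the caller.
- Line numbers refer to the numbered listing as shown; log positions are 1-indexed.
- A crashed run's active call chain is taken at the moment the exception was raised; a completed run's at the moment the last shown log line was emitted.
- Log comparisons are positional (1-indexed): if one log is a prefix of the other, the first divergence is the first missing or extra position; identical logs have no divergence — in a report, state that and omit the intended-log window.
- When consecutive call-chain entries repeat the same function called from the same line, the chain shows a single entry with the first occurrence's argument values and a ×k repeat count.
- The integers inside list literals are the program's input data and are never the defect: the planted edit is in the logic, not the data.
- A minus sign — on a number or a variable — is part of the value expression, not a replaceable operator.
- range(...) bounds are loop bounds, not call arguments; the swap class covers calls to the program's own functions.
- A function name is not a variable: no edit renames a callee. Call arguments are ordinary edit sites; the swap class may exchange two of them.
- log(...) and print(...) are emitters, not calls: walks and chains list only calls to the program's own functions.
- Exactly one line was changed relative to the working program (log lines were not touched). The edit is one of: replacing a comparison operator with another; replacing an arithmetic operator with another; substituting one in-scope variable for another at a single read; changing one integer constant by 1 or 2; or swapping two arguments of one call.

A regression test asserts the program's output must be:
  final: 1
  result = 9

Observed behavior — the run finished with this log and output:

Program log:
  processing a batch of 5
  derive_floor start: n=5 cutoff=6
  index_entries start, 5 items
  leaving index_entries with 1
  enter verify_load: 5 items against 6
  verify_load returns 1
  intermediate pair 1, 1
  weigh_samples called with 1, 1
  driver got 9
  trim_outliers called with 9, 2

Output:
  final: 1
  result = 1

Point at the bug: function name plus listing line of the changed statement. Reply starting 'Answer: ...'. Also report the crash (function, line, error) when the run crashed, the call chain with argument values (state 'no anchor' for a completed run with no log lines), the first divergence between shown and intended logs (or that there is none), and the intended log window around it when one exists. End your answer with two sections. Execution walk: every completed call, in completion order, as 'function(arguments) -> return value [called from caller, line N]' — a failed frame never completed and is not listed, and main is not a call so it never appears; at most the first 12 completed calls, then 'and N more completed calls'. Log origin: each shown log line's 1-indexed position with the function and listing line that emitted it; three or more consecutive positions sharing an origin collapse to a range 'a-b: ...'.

Answer: the defect is in main at line 49.
The tell: Nothing in the log betrays the bug — only the output does.
Call chain: main -> trim_outliers(9, 2) (called at line 47).
First divergence: there is none — every log position agrees.
Execution walk:
  index_entries([1, 6, 2, 10, 9]) -> 1  [called from derive_floor, line 30]
  verify_load([1, 6, 2, 10, 9], 6) -> 1  [called from derive_floor, line 31]
  weigh_samples(1, 1) -> 9  [called from derive_floor, line 33]
  derive_floor([1, 6, 2, 10, 9], 6) -> 9  [called from main, line 45]
  trim_outliers(9, 2) -> 1  [called from main, line 47]
Origin of each log line:
  1: from main, line 44
  2: from derive_floor, line 29
  3: from index_entries, line 2
  4: from index_entries, line 7
  5: from verify_load, line 11
  6: from verify_load, line 16
  7: from derive_floor, line 32
  8: from weigh_samples, line 20
  9: from main, line 46
  10: from trim_outliers, line 36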